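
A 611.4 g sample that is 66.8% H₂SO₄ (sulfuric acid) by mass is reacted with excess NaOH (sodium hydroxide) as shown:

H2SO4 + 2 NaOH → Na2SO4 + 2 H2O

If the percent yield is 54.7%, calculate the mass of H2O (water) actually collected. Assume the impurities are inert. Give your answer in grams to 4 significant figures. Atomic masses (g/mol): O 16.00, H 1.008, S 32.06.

82.08 g

Pure H2SO4 available = 611.4 g × 0.668 = 408.42 g.
M(H2SO4) = 2(1.008) + 32.06 + 4(16.00) = 98.076 g/mol.
M(H2O) = 2(1.008) + 16.00 = 18.016 g/mol.
n(H2SO4) = 408.42 g / 98.076 g/mol = 4.1643 mol.
From the equation the H2SO4:H2O mole ratio is 1:2, so n(H2O) = 4.1643 × 2/1 = 8.3285 mol.
Mass of H2O = 8.3285 mol × 18.016 g/mol = 150.05 g.
Actual mass collected = 150.05 g × 0.547 = 82.076 g.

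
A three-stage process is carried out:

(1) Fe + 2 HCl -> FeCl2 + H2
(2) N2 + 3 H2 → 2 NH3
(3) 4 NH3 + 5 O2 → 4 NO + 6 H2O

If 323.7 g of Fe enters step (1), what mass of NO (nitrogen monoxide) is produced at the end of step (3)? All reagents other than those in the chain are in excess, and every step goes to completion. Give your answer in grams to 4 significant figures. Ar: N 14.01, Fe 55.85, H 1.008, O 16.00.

M(Fe) = 55.85 g/mol.
M(NO) = 14.01 + 16.00 = 30.01 g/mol.
n(Fe) = 323.7 / 55.85 = 5.7959 mol.
Reaction (1): Fe→H2 ratio 1:1 ⇒ n(H2) = 5.7959 mol.
Reaction (2): H2→NH3 ratio 3:2 ⇒ n(NH3) = 3.8639 mol.
Reaction (3): NH3→NO ratio 4:4 ⇒ n(NO) = 3.8639 mol.
Mass of NO = 3.8639 × 30.01 = 115.96 g.

116.0 g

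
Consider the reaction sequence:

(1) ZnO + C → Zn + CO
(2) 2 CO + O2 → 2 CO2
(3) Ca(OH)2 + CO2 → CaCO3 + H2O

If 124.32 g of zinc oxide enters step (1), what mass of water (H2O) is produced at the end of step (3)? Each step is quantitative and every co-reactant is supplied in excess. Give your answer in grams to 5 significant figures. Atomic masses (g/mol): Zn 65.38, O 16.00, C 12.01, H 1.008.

27.522 g

M(ZnO) = 65.38 + 16.00 = 81.38 g/mol.
M(H2O) = 2(1.008) + 16.00 = 18.016 g/mol.
n(ZnO) = 124.32 / 81.38 = 1.52765 mol.
Reaction (1): ZnO→CO ratio 1:1 ⇒ n(CO) = 1.52765 mol.
Reaction (2): CO→CO2 ratio 2:2 ⇒ n(CO2) = 1.52765 mol.
Reaction (3): CO2→H2O ratio 1:1 ⇒ n(H2O) = 1.52765 mol.
Mass of H2O = 1.52765 × 18.016 = 27.5221 g.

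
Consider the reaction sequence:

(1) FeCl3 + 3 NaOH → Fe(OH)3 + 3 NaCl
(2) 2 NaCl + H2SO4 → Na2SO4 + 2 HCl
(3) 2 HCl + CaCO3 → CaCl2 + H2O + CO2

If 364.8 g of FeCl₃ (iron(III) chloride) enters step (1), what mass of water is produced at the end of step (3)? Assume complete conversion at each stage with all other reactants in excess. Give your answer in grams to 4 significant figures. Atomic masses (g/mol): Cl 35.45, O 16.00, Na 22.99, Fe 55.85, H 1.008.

60.78 g

M(FeCl3) = 55.85 + 3(35.45) = 162.20 g/mol.
M(H2O) = 2(1.008) + 16.00 = 18.016 g/mol.
n(FeCl3) = 364.8 / 162.20 = 2.2491 mol.
Reaction (1): FeCl3→NaCl ratio 1:3 ⇒ n(NaCl) = 6.7472 mol.
Reaction (2): NaCl→HCl ratio 2:2 ⇒ n(HCl) = 6.7472 mol.
Reaction (3): HCl→H2O ratio 2:1 ⇒ n(H2O) = 3.3736 mol.
Mass of H2O = 3.3736 × 18.016 = 60.779 g.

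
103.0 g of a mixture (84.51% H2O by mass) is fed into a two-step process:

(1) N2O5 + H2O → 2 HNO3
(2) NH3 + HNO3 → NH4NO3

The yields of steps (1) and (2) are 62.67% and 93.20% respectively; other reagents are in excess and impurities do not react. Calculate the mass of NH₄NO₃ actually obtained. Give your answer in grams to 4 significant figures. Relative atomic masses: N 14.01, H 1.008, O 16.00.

Pure H2O = 103.0 × 0.8451 = 87.045 g.
M(H2O) = 2(1.008) + 16.00 = 18.016 g/mol.
M(NH4NO3) = 2(14.01) + 4(1.008) + 3(16.00) = 80.052 g/mol.
n(H2O) = 87.045 / 18.016 = 4.8316 mol.
Step 1 (H2O:HNO3 = 1:2): theoretical n(HNO3) = 9.6631 mol; at 62.67% yield, n(HNO3) = 6.0559 mol.
Step 2 (HNO3:NH4NO3 = 1:1): theoretical n(NH4NO3) = 6.0559 mol, so theoretical mass = 6.0559 × 80.052 = 484.78 g.
At 93.20% yield, actual mass of NH4NO3 = 484.78 × 0.9320 = 451.82 g.

451.8 g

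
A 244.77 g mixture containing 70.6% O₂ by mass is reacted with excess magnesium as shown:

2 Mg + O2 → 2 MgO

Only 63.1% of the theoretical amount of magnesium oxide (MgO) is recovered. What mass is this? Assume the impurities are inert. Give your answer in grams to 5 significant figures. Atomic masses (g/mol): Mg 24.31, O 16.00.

274.72 g

Pure O2 available = 244.77 g × 0.706 = 172.808 g.
M(O2) = 2(16.00) = 32.00 g/mol.
M(MgO) = 24.31 + 16.00 = 40.31 g/mol.
n(O2) = 172.808 g / 32.00 g/mol = 5.40024 mol.
From the equation the O2:MgO mole ratio is 1:2, so n(MgO) = 5.40024 × 2/1 = 10.8005 mol.
Mass of MgO = 10.8005 mol × 40.31 g/mol = 435.367 g.
Actual mass collected = 435.367 g × 0.631 = 274.717 g.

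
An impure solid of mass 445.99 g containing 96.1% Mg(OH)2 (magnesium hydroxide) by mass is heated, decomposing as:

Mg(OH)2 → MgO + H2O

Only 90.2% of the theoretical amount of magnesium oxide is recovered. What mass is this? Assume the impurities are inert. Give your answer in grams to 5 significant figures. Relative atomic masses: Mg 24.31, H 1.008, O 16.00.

Pure Mg(OH)2 available = 445.99 g × 0.961 = 428.596 g.
M(Mg(OH)2) = 24.31 + 2(16.00) + 2(1.008) = 58.326 g/mol.
M(MgO) = 24.31 + 16.00 = 40.31 g/mol.
n(Mg(OH)2) = 428.596 g / 58.326 g/mol = 7.34829 mol.
From the equation the Mg(OH)2:MgO mole ratio is 1:1, so n(MgO) = 7.34829 × 1/1 = 7.34829 mol.
Mass of MgO = 7.34829 mol × 40.31 g/mol = 296.210 g.
Actual mass collected = 296.210 g × 0.902 = 267.181 g.

267.18 g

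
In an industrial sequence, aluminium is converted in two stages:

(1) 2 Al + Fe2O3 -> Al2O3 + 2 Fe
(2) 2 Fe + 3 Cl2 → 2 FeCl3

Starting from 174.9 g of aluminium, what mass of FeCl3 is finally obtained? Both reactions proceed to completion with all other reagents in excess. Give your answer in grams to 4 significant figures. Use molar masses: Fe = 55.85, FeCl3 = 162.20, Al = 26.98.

1051 g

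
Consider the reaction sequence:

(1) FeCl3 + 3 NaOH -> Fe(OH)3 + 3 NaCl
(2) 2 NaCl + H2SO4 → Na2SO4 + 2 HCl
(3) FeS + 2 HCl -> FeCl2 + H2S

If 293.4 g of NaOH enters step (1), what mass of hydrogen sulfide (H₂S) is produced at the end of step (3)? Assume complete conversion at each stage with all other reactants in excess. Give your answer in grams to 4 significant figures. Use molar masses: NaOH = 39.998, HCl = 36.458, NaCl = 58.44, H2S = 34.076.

n(NaOH) = 293.4 / 39.998 = 7.3354 mol.
Reaction (1): NaOH→NaCl ratio 3:3 ⇒ n(NaCl) = 7.3354 mol.
Reaction (2): NaCl→HCl ratio 2:2 ⇒ n(HCl) = 7.3354 mol.
Reaction (3): HCl→H2S ratio 2:1 ⇒ n(H2S) = 3.6677 mol.
Mass of H2S = 3.6677 × 34.076 = 124.98 g.

125.0 g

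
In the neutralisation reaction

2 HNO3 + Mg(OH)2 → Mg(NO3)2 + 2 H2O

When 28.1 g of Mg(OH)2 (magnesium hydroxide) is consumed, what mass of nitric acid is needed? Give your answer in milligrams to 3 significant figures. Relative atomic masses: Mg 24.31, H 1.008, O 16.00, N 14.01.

60700 mg

M(Mg(OH)2) = 24.31 + 2(16.00) + 2(1.008) = 58.326 g/mol.
M(HNO3) = 1.008 + 14.01 + 3(16.00) = 63.018 g/mol.
n(Mg(OH)2) = 28.10 g / 58.326 g/mol = 0.4818 mol.
From the equation the Mg(OH)2:HNO3 mole ratio is 1:2, so n(HNO3) = 0.4818 × 2/1 = 0.9635 mol.
Mass of HNO3 = 0.9635 mol × 63.018 g/mol = 60.72 g.
Converting to mg: 60.72 g = 60700 mg.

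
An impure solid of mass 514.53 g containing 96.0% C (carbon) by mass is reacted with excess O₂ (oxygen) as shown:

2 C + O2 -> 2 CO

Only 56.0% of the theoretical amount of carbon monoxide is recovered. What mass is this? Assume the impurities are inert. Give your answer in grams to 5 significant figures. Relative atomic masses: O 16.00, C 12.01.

645.12 g

Pure C available = 514.53 g × 0.960 = 493.949 g.
M(C) = 12.01 g/mol.
M(CO) = 12.01 + 16.00 = 28.01 g/mol.
n(C) = 493.949 g / 12.01 g/mol = 41.1281 mol.
From the equation the C:CO mole ratio is 2:2, so n(CO) = 41.1281 × 2/2 = 41.1281 mol.
Mass of CO = 41.1281 mol × 28.01 g/mol = 1152.00 g.
Actual mass collected = 1152.00 g × 0.560 = 645.119 g.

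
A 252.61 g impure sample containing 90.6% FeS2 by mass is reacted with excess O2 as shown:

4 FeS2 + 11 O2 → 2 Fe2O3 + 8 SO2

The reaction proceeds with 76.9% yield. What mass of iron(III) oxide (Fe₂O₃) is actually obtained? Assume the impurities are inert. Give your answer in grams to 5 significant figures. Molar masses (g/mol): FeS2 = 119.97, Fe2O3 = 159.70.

Pure FeS2 available = 252.61 g × 0.906 = 228.865 g.
n(FeS2) = 228.865 g / 119.97 g/mol = 1.90768 mol.
From the equation the FeS2:Fe2O3 mole ratio is 4:2, so n(Fe2O3) = 1.90768 × 2/4 = 0.953841 mol.
Mass of Fe2O3 = 0.953841 mol × 159.70 g/mol = 152.328 g.
Actual mass collected = 152.328 g × 0.769 = 117.141 g.

117.14 g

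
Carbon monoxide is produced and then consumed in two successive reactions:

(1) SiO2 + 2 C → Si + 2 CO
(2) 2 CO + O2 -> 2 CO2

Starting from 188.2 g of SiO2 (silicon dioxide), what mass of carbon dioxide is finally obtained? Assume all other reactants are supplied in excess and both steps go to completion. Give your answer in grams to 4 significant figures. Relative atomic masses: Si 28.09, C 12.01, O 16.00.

275.7 g

M(SiO2) = 28.09 + 2(16.00) = 60.09 g/mol.
M(CO2) = 12.01 + 2(16.00) = 44.01 g/mol.
n(SiO2) = 188.20 / 60.09 = 3.1320 mol.
Step 1 gives a 1:2 ratio of SiO2 to CO, so n(CO) = 6.2639 mol.
In step 2 the CO:CO2 ratio is 2:2, so n(CO2) = 6.2639 mol.
Mass of CO2 = 6.2639 × 44.01 = 275.68 g.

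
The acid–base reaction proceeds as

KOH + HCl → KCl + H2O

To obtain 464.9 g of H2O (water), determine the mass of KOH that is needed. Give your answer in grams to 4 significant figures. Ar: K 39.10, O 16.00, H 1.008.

M(H2O) = 2(1.008) + 16.00 = 18.016 g/mol.
M(KOH) = 39.10 + 16.00 + 1.008 = 56.108 g/mol.
n(H2O) = 464.90 g / 18.016 g/mol = 25.805 mol.
From the equation the H2O:KOH mole ratio is 1:1, so n(KOH) = 25.805 × 1/1 = 25.805 mol.
Mass of KOH = 25.805 mol × 56.108 g/mol = 1447.9 g.

1448 g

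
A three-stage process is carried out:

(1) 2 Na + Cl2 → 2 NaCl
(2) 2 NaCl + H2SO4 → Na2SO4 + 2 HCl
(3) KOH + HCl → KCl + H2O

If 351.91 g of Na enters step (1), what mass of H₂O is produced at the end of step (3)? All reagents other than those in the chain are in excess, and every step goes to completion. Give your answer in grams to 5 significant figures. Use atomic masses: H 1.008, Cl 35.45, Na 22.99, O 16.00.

M(Na) = 22.99 g/mol.
M(H2O) = 2(1.008) + 16.00 = 18.016 g/mol.
n(Na) = 351.91 / 22.99 = 15.3071 mol.
Reaction (1): Na→NaCl ratio 2:2 ⇒ n(NaCl) = 15.3071 mol.
Reaction (2): NaCl→HCl ratio 2:2 ⇒ n(HCl) = 15.3071 mol.
Reaction (3): HCl→H2O ratio 1:1 ⇒ n(H2O) = 15.3071 mol.
Mass of H2O = 15.3071 × 18.016 = 275.773 g.

275.77 g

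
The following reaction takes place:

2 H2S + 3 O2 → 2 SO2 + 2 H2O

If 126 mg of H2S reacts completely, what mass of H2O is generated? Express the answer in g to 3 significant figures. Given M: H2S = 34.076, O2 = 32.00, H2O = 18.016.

0.0666 g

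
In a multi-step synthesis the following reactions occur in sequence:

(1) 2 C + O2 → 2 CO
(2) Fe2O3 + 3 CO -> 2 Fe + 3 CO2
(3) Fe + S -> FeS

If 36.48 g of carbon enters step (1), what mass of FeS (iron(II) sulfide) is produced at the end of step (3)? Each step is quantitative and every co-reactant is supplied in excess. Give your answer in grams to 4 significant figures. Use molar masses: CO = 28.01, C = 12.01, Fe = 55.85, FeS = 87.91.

178.0 g

n(C) = 36.48 / 12.01 = 3.0375 mol.
Reaction (1): C→CO ratio 2:2 ⇒ n(CO) = 3.0375 mol.
Reaction (2): CO→Fe ratio 3:2 ⇒ n(Fe) = 2.0250 mol.
Reaction (3): Fe→FeS ratio 1:1 ⇒ n(FeS) = 2.0250 mol.
Mass of FeS = 2.0250 × 87.91 = 178.02 g.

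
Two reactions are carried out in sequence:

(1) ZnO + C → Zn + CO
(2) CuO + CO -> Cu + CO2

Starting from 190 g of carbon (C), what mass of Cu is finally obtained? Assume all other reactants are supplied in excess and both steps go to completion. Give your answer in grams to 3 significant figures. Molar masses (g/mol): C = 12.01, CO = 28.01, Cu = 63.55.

1010 g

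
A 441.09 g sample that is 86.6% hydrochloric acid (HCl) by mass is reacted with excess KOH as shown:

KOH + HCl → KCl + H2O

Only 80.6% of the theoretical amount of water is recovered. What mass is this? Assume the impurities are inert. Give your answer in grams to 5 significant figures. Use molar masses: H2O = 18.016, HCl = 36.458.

Pure HCl available = 441.09 g × 0.866 = 381.984 g.
n(HCl) = 381.984 g / 36.458 g/mol = 10.4774 mol.
From the equation the HCl:H2O mole ratio is 1:1, so n(H2O) = 10.4774 × 1/1 = 10.4774 mol.
Mass of H2O = 10.4774 mol × 18.016 g/mol = 188.760 g.
Actual mass collected = 188.760 g × 0.806 = 152.141 g.

152.14 g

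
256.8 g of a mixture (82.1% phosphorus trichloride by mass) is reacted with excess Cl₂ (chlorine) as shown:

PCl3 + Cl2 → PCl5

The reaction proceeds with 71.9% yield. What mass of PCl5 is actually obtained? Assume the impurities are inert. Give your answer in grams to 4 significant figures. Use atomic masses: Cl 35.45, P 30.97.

229.9 g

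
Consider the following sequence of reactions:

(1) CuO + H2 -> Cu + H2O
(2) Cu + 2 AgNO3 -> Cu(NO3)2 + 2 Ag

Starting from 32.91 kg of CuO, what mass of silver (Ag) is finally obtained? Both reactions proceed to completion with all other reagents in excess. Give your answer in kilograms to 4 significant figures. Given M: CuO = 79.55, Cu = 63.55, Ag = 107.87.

32.91 kg = 32910 g.
n(CuO) = 32910 / 79.55 = 413.70 mol.
Step 1 gives a 1:1 ratio of CuO to Cu, so n(Cu) = 413.70 mol.
In step 2 the Cu:Ag ratio is 1:2, so n(Ag) = 827.40 mol.
Mass of Ag = 827.40 × 107.87 = 89252 g = 89.25 kg.

89.25 kg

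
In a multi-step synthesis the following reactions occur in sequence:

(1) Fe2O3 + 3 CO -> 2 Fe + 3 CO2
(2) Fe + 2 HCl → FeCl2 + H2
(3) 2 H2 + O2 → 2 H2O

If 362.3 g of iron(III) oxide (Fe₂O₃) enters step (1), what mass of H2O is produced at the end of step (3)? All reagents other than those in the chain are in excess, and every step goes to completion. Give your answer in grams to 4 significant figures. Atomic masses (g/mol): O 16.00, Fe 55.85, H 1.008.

81.74 g

M(Fe2O3) = 2(55.85) + 3(16.00) = 159.70 g/mol.
M(H2O) = 2(1.008) + 16.00 = 18.016 g/mol.
n(Fe2O3) = 362.3 / 159.70 = 2.2686 mol.
Reaction (1): Fe2O3→Fe ratio 1:2 ⇒ n(Fe) = 4.5373 mol.
Reaction (2): Fe→H2 ratio 1:1 ⇒ n(H2) = 4.5373 mol.
Reaction (3): H2→H2O ratio 2:2 ⇒ n(H2O) = 4.5373 mol.
Mass of H2O = 4.5373 × 18.016 = 81.743 g.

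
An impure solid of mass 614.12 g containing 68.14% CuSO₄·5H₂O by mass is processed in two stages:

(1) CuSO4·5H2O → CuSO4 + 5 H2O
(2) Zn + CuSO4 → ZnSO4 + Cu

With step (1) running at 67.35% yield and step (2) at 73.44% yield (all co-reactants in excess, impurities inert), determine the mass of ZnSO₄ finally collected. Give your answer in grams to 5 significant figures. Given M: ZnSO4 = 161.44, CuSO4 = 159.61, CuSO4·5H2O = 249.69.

Pure CuSO4·5H2O = 614.12 × 0.6814 = 418.461 g.
n(CuSO4·5H2O) = 418.461 / 249.69 = 1.67592 mol.
Step 1 (CuSO4·5H2O:CuSO4 = 1:1): theoretical n(CuSO4) = 1.67592 mol; at 67.35% yield, n(CuSO4) = 1.12873 mol.
Step 2 (CuSO4:ZnSO4 = 1:1): theoretical n(ZnSO4) = 1.12873 mol, so theoretical mass = 1.12873 × 161.44 = 182.223 g.
At 73.44% yield, actual mass of ZnSO4 = 182.223 × 0.7344 = 133.825 g.

133.82 g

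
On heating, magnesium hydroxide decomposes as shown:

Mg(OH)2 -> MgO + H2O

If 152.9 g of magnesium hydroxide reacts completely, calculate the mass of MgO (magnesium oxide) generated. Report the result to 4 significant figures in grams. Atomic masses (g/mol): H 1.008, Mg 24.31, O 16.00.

105.7 g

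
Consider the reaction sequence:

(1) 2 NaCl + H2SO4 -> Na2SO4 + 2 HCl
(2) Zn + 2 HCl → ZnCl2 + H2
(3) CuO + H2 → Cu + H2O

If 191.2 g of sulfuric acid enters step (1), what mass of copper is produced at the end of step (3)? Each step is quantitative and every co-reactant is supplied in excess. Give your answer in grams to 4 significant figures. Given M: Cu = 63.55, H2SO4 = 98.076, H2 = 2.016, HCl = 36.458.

123.9 g

n(H2SO4) = 191.2 / 98.076 = 1.9495 mol.
Reaction (1): H2SO4→HCl ratio 1:2 ⇒ n(HCl) = 3.8990 mol.
Reaction (2): HCl→H2 ratio 2:1 ⇒ n(H2) = 1.9495 mol.
Reaction (3): H2→Cu ratio 1:1 ⇒ n(Cu) = 1.9495 mol.
Mass of Cu = 1.9495 × 63.55 = 123.89 g.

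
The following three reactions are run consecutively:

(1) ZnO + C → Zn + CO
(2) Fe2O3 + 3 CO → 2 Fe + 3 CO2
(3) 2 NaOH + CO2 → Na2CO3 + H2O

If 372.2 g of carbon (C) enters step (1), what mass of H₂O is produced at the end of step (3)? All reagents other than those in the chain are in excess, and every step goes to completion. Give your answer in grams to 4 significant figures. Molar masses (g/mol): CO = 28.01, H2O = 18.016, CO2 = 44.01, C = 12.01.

n(C) = 372.2 / 12.01 = 30.991 mol.
Reaction (1): C→CO ratio 1:1 ⇒ n(CO) = 30.991 mol.
Reaction (2): CO→CO2 ratio 3:3 ⇒ n(CO2) = 30.991 mol.
Reaction (3): CO2→H2O ratio 1:1 ⇒ n(H2O) = 30.991 mol.
Mass of H2O = 30.991 × 18.016 = 558.33 g.

558.3 g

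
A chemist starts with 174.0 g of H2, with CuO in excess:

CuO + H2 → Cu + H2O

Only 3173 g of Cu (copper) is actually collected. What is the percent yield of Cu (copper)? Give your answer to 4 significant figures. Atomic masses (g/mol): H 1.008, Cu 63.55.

57.85 %

M(H2) = 2(1.008) = 2.016 g/mol.
M(Cu) = 63.55 g/mol.
n(H2) = 174.00 g / 2.016 g/mol = 86.310 mol.
From the equation the H2:Cu mole ratio is 1:1, so n(Cu) = 86.310 × 1/1 = 86.310 mol.
Mass of Cu = 86.310 mol × 63.55 g/mol = 5485.0 g.
This is the theoretical yield. Percent yield = 3173 g / 5485.0 g × 100% = 57.849%.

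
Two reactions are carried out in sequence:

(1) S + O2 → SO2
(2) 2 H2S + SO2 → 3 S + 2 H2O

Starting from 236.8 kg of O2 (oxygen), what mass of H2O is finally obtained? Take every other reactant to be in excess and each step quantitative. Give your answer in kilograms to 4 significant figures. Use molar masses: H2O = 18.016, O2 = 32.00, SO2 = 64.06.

266.6 kg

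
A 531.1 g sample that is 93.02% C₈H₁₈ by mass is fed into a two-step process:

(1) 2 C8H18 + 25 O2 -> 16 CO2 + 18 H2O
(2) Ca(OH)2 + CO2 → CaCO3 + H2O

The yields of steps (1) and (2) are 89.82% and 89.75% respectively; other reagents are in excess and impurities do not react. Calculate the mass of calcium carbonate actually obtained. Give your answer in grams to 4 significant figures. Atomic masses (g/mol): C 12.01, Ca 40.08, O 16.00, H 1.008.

2792 g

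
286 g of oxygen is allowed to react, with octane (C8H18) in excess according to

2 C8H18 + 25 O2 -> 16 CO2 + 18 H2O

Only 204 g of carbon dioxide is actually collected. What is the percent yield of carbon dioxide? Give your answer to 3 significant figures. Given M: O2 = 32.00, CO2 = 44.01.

81.0 %

n(O2) = 286.0 g / 32.00 g/mol = 8.938 mol.
From the equation the O2:CO2 mole ratio is 25:16, so n(CO2) = 8.938 × 16/25 = 5.720 mol.
Mass of CO2 = 5.720 mol × 44.01 g/mol = 251.7 g.
This is the theoretical yield. Percent yield = 204 g / 251.7 g × 100% = 81.04%.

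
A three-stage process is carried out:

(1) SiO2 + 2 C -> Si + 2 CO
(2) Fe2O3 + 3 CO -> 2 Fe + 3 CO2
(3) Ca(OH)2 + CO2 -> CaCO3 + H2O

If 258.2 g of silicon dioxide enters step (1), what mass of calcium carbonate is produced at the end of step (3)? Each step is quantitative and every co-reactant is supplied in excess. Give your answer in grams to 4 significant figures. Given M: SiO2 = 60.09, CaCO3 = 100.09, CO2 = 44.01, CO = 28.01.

n(SiO2) = 258.2 / 60.09 = 4.2969 mol.
Reaction (1): SiO2→CO ratio 1:2 ⇒ n(CO) = 8.5938 mol.
Reaction (2): CO→CO2 ratio 3:3 ⇒ n(CO2) = 8.5938 mol.
Reaction (3): CO2→CaCO3 ratio 1:1 ⇒ n(CaCO3) = 8.5938 mol.
Mass of CaCO3 = 8.5938 × 100.09 = 860.15 g.

860.2 g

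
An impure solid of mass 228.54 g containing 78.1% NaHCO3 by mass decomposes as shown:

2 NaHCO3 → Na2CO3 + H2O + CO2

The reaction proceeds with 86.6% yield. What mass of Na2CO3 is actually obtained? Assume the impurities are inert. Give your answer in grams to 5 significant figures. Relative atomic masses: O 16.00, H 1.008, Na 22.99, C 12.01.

97.509 g

Pure NaHCO3 available = 228.54 g × 0.781 = 178.490 g.
M(NaHCO3) = 22.99 + 1.008 + 12.01 + 3(16.00) = 84.008 g/mol.
M(Na2CO3) = 2(22.99) + 12.01 + 3(16.00) = 105.99 g/mol.
n(NaHCO3) = 178.490 g / 84.008 g/mol = 2.12468 mol.
From the equation the NaHCO3:Na2CO3 mole ratio is 2:1, so n(Na2CO3) = 2.12468 × 1/2 = 1.06234 mol.
Mass of Na2CO3 = 1.06234 mol × 105.99 g/mol = 112.597 g.
Actual mass collected = 112.597 g × 0.866 = 97.5092 g.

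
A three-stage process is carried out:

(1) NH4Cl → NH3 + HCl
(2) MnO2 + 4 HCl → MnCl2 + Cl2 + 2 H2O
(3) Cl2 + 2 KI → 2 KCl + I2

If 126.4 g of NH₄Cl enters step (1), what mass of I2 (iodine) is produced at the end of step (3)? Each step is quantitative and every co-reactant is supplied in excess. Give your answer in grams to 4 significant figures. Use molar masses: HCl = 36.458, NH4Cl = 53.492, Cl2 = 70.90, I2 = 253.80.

n(NH4Cl) = 126.4 / 53.492 = 2.3630 mol.
Reaction (1): NH4Cl→HCl ratio 1:1 ⇒ n(HCl) = 2.3630 mol.
Reaction (2): HCl→Cl2 ratio 4:1 ⇒ n(Cl2) = 0.59074 mol.
Reaction (3): Cl2→I2 ratio 1:1 ⇒ n(I2) = 0.59074 mol.
Mass of I2 = 0.59074 × 253.80 = 149.93 g.

149.9 g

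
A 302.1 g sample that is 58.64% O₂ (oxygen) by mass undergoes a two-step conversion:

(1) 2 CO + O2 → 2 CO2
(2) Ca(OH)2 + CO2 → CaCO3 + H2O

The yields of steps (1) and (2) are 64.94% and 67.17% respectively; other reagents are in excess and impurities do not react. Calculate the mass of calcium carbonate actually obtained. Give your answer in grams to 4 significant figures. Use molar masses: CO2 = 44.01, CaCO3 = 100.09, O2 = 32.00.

Pure O2 = 302.1 × 0.5864 = 177.15 g.
n(O2) = 177.15 / 32.00 = 5.5360 mol.
Step 1 (O2:CO2 = 1:2): theoretical n(CO2) = 11.072 mol; at 64.94% yield, n(CO2) = 7.1901 mol.
Step 2 (CO2:CaCO3 = 1:1): theoretical n(CaCO3) = 7.1901 mol, so theoretical mass = 7.1901 × 100.09 = 719.66 g.
At 67.17% yield, actual mass of CaCO3 = 719.66 × 0.6717 = 483.40 g.

483.4 g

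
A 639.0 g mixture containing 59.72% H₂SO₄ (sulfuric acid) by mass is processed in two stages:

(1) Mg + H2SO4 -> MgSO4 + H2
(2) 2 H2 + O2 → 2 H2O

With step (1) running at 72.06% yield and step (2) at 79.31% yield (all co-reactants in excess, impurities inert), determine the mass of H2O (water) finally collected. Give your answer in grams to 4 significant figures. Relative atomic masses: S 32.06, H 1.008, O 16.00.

40.06 g

Pure H2SO4 = 639.0 × 0.5972 = 381.61 g.
M(H2SO4) = 2(1.008) + 32.06 + 4(16.00) = 98.076 g/mol.
M(H2O) = 2(1.008) + 16.00 = 18.016 g/mol.
n(H2SO4) = 381.61 / 98.076 = 3.8910 mol.
Step 1 (H2SO4:H2 = 1:1): theoretical n(H2) = 3.8910 mol; at 72.06% yield, n(H2) = 2.8038 mol.
Step 2 (H2:H2O = 2:2): theoretical n(H2O) = 2.8038 mol, so theoretical mass = 2.8038 × 18.016 = 50.514 g.
At 79.31% yield, actual mass of H2O = 50.514 × 0.7931 = 40.063 g.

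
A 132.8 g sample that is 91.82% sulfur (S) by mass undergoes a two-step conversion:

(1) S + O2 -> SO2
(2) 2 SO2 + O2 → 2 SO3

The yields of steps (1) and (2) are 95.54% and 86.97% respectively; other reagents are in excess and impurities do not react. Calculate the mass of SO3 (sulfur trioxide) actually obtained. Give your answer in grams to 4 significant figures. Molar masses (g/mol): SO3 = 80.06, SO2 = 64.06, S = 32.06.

Pure S = 132.8 × 0.9182 = 121.94 g.
n(S) = 121.94 / 32.06 = 3.8034 mol.
Step 1 (S:SO2 = 1:1): theoretical n(SO2) = 3.8034 mol; at 95.54% yield, n(SO2) = 3.6338 mol.
Step 2 (SO2:SO3 = 2:2): theoretical n(SO3) = 3.6338 mol, so theoretical mass = 3.6338 × 80.06 = 290.92 g.
At 86.97% yield, actual mass of SO3 = 290.92 × 0.8697 = 253.01 g.

253.0 g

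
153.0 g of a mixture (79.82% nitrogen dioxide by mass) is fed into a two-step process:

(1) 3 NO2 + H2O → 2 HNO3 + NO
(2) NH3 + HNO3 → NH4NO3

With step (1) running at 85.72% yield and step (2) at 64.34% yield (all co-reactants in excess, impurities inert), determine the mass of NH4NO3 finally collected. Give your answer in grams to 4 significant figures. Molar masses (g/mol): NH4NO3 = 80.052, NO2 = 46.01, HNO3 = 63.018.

78.13 g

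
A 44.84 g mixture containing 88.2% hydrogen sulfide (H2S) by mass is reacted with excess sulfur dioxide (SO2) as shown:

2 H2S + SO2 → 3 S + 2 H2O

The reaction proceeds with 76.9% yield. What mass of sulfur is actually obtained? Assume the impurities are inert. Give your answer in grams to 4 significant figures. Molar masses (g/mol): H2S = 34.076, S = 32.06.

Pure H2S available = 44.84 g × 0.882 = 39.549 g.
n(H2S) = 39.549 g / 34.076 g/mol = 1.1606 mol.
From the equation the H2S:S mole ratio is 2:3, so n(S) = 1.1606 × 3/2 = 1.7409 mol.
Mass of S = 1.7409 mol × 32.06 g/mol = 55.814 g.
Actual mass collected = 55.814 g × 0.769 = 42.921 g.

42.92 g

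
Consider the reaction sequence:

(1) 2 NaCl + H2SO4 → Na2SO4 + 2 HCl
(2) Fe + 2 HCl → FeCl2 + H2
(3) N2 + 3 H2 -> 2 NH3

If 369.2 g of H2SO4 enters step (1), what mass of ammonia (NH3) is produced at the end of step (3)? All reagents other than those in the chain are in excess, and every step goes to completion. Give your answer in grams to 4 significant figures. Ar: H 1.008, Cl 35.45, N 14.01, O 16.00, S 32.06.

42.75 g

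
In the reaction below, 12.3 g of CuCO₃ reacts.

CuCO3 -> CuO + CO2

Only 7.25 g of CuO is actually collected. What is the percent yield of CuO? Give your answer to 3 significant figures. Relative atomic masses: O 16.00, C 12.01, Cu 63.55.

91.6 %

M(CuCO3) = 63.55 + 12.01 + 3(16.00) = 123.56 g/mol.
M(CuO) = 63.55 + 16.00 = 79.55 g/mol.
n(CuCO3) = 12.30 g / 123.56 g/mol = 0.09955 mol.
From the equation the CuCO3:CuO mole ratio is 1:1, so n(CuO) = 0.09955 × 1/1 = 0.09955 mol.
Mass of CuO = 0.09955 mol × 79.55 g/mol = 7.919 g.
This is the theoretical yield. Percent yield = 7.25 g / 7.919 g × 100% = 91.55%.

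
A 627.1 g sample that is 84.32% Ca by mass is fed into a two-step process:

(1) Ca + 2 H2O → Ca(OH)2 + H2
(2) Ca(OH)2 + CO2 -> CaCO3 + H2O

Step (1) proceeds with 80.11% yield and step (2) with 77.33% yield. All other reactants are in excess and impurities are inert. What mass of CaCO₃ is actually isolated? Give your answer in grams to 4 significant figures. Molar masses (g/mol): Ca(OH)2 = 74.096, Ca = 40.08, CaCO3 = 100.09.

818.0 g

Pure Ca = 627.1 × 0.8432 = 528.77 g.
n(Ca) = 528.77 / 40.08 = 13.193 mol.
Step 1 (Ca:Ca(OH)2 = 1:1): theoretical n(Ca(OH)2) = 13.193 mol; at 80.11% yield, n(Ca(OH)2) = 10.569 mol.
Step 2 (Ca(OH)2:CaCO3 = 1:1): theoretical n(CaCO3) = 10.569 mol, so theoretical mass = 10.569 × 100.09 = 1057.8 g.
At 77.33% yield, actual mass of CaCO3 = 1057.8 × 0.7733 = 818.02 g.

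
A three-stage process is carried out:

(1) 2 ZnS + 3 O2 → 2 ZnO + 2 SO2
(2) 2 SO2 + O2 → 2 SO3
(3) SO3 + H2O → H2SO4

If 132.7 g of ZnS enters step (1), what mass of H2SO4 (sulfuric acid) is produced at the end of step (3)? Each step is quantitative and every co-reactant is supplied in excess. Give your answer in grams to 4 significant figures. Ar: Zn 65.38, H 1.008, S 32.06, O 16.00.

133.6 g

M(ZnS) = 65.38 + 32.06 = 97.44 g/mol.
M(H2SO4) = 2(1.008) + 32.06 + 4(16.00) = 98.076 g/mol.
n(ZnS) = 132.7 / 97.44 = 1.3619 mol.
Reaction (1): ZnS→SO2 ratio 2:2 ⇒ n(SO2) = 1.3619 mol.
Reaction (2): SO2→SO3 ratio 2:2 ⇒ n(SO3) = 1.3619 mol.
Reaction (3): SO3→H2SO4 ratio 1:1 ⇒ n(H2SO4) = 1.3619 mol.
Mass of H2SO4 = 1.3619 × 98.076 = 133.57 g.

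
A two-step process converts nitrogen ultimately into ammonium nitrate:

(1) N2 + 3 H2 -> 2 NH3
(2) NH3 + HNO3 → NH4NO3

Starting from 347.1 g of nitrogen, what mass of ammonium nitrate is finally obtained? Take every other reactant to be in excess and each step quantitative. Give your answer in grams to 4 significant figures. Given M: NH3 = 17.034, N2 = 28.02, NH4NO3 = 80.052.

1983 g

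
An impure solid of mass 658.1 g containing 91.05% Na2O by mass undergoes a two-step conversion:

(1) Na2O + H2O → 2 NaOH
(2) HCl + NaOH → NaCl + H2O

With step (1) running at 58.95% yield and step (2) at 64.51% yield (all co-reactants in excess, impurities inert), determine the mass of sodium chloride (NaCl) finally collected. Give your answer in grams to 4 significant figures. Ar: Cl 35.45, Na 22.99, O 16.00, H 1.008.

Pure Na2O = 658.1 × 0.9105 = 599.20 g.
M(Na2O) = 2(22.99) + 16.00 = 61.98 g/mol.
M(NaCl) = 22.99 + 35.45 = 58.44 g/mol.
n(Na2O) = 599.20 / 61.98 = 9.6676 mol.
Step 1 (Na2O:NaOH = 1:2): theoretical n(NaOH) = 19.335 mol; at 58.95% yield, n(NaOH) = 11.398 mol.
Step 2 (NaOH:NaCl = 1:1): theoretical n(NaCl) = 11.398 mol, so theoretical mass = 11.398 × 58.44 = 666.11 g.
At 64.51% yield, actual mass of NaCl = 666.11 × 0.6451 = 429.71 g.

429.7 g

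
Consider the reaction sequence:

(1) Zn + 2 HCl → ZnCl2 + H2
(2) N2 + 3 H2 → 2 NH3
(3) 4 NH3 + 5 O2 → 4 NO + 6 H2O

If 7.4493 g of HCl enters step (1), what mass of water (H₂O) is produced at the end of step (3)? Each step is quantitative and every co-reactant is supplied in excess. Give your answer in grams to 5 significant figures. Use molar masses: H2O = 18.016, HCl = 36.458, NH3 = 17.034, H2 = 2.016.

n(HCl) = 7.4493 / 36.458 = 0.204326 mol.
Reaction (1): HCl→H2 ratio 2:1 ⇒ n(H2) = 0.102163 mol.
Reaction (2): H2→NH3 ratio 3:2 ⇒ n(NH3) = 0.0681085 mol.
Reaction (3): NH3→H2O ratio 4:6 ⇒ n(H2O) = 0.102163 mol.
Mass of H2O = 0.102163 × 18.016 = 1.84056 g.

1.8406 g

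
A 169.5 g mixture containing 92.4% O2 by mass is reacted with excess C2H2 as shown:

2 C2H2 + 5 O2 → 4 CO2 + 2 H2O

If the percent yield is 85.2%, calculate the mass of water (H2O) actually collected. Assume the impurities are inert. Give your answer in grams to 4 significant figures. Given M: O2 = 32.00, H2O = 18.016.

30.05 g

Pure O2 available = 169.5 g × 0.924 = 156.62 g.
n(O2) = 156.62 g / 32.00 g/mol = 4.8943 mol.
From the equation the O2:H2O mole ratio is 5:2, so n(H2O) = 4.8943 × 2/5 = 1.9577 mol.
Mass of H2O = 1.9577 mol × 18.016 g/mol = 35.270 g.
Actual mass collected = 35.270 g × 0.852 = 30.050 g.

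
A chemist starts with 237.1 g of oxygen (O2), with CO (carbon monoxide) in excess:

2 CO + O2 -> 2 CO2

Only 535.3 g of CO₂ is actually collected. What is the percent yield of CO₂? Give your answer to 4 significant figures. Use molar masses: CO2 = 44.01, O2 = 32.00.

n(O2) = 237.10 g / 32.00 g/mol = 7.4094 mol.
From the equation the O2:CO2 mole ratio is 1:2, so n(CO2) = 7.4094 × 2/1 = 14.819 mol.
Mass of CO2 = 14.819 mol × 44.01 g/mol = 652.17 g.
This is the theoretical yield. Percent yield = 535.3 g / 652.17 g × 100% = 82.079%.

82.08 %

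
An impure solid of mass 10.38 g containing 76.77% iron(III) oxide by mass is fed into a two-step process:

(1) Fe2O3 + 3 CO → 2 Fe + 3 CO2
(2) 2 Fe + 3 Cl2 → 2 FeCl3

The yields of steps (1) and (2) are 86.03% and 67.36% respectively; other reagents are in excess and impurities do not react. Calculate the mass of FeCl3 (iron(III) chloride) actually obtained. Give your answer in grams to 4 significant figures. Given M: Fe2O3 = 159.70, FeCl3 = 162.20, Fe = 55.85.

9.380 g

Pure Fe2O3 = 10.38 × 0.7677 = 7.9687 g.
n(Fe2O3) = 7.9687 / 159.70 = 0.049898 mol.
Step 1 (Fe2O3:Fe = 1:2): theoretical n(Fe) = 0.099796 mol; at 86.03% yield, n(Fe) = 0.085855 mol.
Step 2 (Fe:FeCl3 = 2:2): theoretical n(FeCl3) = 0.085855 mol, so theoretical mass = 0.085855 × 162.20 = 13.926 g.
At 67.36% yield, actual mass of FeCl3 = 13.926 × 0.6736 = 9.3803 g.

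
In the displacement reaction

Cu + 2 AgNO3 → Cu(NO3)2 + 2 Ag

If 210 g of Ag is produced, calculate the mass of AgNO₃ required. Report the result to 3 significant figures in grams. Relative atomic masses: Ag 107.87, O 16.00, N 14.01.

331 g

M(Ag) = 107.87 g/mol.
M(AgNO3) = 107.87 + 14.01 + 3(16.00) = 169.88 g/mol.
n(Ag) = 210.0 g / 107.87 g/mol = 1.947 mol.
From the equation the Ag:AgNO3 mole ratio is 2:2, so n(AgNO3) = 1.947 × 2/2 = 1.947 mol.
Mass of AgNO3 = 1.947 mol × 169.88 g/mol = 330.7 g.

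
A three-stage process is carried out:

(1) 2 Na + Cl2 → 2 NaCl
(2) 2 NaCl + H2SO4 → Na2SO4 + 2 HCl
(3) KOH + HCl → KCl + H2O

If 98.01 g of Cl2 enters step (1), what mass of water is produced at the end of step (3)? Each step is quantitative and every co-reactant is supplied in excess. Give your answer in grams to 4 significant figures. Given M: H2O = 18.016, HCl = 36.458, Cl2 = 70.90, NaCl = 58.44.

49.81 g

n(Cl2) = 98.01 / 70.90 = 1.3824 mol.
Reaction (1): Cl2→NaCl ratio 1:2 ⇒ n(NaCl) = 2.7647 mol.
Reaction (2): NaCl→HCl ratio 2:2 ⇒ n(HCl) = 2.7647 mol.
Reaction (3): HCl→H2O ratio 1:1 ⇒ n(H2O) = 2.7647 mol.
Mass of H2O = 2.7647 × 18.016 = 49.810 g.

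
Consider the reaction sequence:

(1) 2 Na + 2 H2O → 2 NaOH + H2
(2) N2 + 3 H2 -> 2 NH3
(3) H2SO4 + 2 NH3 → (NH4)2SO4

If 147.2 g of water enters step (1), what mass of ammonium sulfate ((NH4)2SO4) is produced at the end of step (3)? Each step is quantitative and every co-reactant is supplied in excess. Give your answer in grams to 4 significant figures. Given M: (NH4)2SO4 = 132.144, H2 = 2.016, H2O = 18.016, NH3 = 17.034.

n(H2O) = 147.2 / 18.016 = 8.1705 mol.
Reaction (1): H2O→H2 ratio 2:1 ⇒ n(H2) = 4.0853 mol.
Reaction (2): H2→NH3 ratio 3:2 ⇒ n(NH3) = 2.7235 mol.
Reaction (3): NH3→(NH4)2SO4 ratio 2:1 ⇒ n((NH4)2SO4) = 1.3618 mol.
Mass of (NH4)2SO4 = 1.3618 × 132.144 = 179.95 g.

179.9 g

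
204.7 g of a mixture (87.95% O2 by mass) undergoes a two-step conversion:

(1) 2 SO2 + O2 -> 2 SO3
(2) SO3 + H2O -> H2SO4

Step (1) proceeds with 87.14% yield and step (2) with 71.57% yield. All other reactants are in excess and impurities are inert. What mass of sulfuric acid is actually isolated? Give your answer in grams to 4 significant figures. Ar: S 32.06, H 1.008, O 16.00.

Pure O2 = 204.7 × 0.8795 = 180.03 g.
M(O2) = 2(16.00) = 32.00 g/mol.
M(H2SO4) = 2(1.008) + 32.06 + 4(16.00) = 98.076 g/mol.
n(O2) = 180.03 / 32.00 = 5.6261 mol.
Step 1 (O2:SO3 = 1:2): theoretical n(SO3) = 11.252 mol; at 87.14% yield, n(SO3) = 9.8051 mol.
Step 2 (SO3:H2SO4 = 1:1): theoretical n(H2SO4) = 9.8051 mol, so theoretical mass = 9.8051 × 98.076 = 961.64 g.
At 71.57% yield, actual mass of H2SO4 = 961.64 × 0.7157 = 688.25 g.

688.2 g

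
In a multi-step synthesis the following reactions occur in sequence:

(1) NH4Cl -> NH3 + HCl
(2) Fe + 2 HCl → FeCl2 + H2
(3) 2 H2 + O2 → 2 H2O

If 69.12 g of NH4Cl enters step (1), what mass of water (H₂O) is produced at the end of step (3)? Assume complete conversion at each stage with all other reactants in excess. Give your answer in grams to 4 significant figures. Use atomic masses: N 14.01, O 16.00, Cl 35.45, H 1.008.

11.64 g

M(NH4Cl) = 14.01 + 4(1.008) + 35.45 = 53.492 g/mol.
M(H2O) = 2(1.008) + 16.00 = 18.016 g/mol.
n(NH4Cl) = 69.12 / 53.492 = 1.2922 mol.
Reaction (1): NH4Cl→HCl ratio 1:1 ⇒ n(HCl) = 1.2922 mol.
Reaction (2): HCl→H2 ratio 2:1 ⇒ n(H2) = 0.64608 mol.
Reaction (3): H2→H2O ratio 2:2 ⇒ n(H2O) = 0.64608 mol.
Mass of H2O = 0.64608 × 18.016 = 11.640 g.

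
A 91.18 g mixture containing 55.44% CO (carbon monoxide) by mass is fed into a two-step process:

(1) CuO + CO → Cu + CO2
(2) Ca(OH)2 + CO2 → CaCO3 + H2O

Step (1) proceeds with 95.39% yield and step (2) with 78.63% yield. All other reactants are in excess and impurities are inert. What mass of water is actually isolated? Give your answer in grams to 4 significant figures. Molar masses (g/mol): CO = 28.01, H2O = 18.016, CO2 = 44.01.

24.39 g

Pure CO = 91.18 × 0.5544 = 50.550 g.
n(CO) = 50.550 / 28.01 = 1.8047 mol.
Step 1 (CO:CO2 = 1:1): theoretical n(CO2) = 1.8047 mol; at 95.39% yield, n(CO2) = 1.7215 mol.
Step 2 (CO2:H2O = 1:1): theoretical n(H2O) = 1.7215 mol, so theoretical mass = 1.7215 × 18.016 = 31.015 g.
At 78.63% yield, actual mass of H2O = 31.015 × 0.7863 = 24.387 g.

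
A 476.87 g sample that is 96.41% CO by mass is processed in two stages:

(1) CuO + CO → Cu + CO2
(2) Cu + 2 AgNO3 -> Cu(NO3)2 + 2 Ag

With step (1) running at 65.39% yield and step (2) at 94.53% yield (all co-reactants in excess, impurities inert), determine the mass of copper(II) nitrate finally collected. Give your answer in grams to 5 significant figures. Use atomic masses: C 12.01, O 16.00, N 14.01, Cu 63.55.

1903.1 g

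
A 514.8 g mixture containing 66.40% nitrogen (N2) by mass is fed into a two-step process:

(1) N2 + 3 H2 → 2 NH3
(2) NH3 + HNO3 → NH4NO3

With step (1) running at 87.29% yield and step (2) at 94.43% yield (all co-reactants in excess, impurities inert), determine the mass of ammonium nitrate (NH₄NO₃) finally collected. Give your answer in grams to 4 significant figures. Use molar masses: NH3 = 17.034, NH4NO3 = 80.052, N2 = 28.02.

Pure N2 = 514.8 × 0.6640 = 341.83 g.
n(N2) = 341.83 / 28.02 = 12.199 mol.
Step 1 (N2:NH3 = 1:2): theoretical n(NH3) = 24.399 mol; at 87.29% yield, n(NH3) = 21.298 mol.
Step 2 (NH3:NH4NO3 = 1:1): theoretical n(NH4NO3) = 21.298 mol, so theoretical mass = 21.298 × 80.052 = 1704.9 g.
At 94.43% yield, actual mass of NH4NO3 = 1704.9 × 0.9443 = 1610.0 g.

1610 g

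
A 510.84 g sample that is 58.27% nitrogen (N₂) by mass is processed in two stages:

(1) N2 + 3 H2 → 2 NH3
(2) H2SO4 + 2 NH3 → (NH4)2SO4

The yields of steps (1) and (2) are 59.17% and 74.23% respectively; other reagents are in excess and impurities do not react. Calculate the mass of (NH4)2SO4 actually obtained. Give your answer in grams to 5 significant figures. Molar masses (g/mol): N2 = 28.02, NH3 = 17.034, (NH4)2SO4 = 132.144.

616.58 g

Pure N2 = 510.84 × 0.5827 = 297.666 g.
n(N2) = 297.666 / 28.02 = 10.6234 mol.
Step 1 (N2:NH3 = 1:2): theoretical n(NH3) = 21.2467 mol; at 59.17% yield, n(NH3) = 12.5717 mol.
Step 2 (NH3:(NH4)2SO4 = 2:1): theoretical n((NH4)2SO4) = 6.28584 mol, so theoretical mass = 6.28584 × 132.144 = 830.636 g.
At 74.23% yield, actual mass of (NH4)2SO4 = 830.636 × 0.7423 = 616.581 g.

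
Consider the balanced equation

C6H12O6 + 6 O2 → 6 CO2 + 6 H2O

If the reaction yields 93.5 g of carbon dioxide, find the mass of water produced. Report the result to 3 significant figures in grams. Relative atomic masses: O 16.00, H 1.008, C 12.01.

M(CO2) = 12.01 + 2(16.00) = 44.01 g/mol.
M(H2O) = 2(1.008) + 16.00 = 18.016 g/mol.
n(CO2) = 93.50 g / 44.01 g/mol = 2.125 mol.
From the equation the CO2:H2O mole ratio is 6:6, so n(H2O) = 2.125 × 6/6 = 2.125 mol.
Mass of H2O = 2.125 mol × 18.016 g/mol = 38.28 g.

38.3 g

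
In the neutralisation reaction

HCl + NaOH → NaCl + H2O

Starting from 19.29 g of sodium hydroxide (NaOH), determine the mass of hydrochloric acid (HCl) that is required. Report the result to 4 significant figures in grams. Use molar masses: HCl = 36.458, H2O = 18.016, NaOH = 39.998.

17.58 g

n(NaOH) = 19.290 g / 39.998 g/mol = 0.48227 mol.
From the equation the NaOH:HCl mole ratio is 1:1, so n(HCl) = 0.48227 × 1/1 = 0.48227 mol.
Mass of HCl = 0.48227 mol × 36.458 g/mol = 17.583 g.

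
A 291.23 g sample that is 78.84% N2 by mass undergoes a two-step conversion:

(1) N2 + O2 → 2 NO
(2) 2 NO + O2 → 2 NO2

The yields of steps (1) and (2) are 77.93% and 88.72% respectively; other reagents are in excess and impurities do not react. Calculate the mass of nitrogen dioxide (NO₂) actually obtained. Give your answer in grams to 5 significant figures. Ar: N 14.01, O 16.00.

521.34 g

Pure N2 = 291.23 × 0.7884 = 229.606 g.
M(N2) = 2(14.01) = 28.02 g/mol.
M(NO2) = 14.01 + 2(16.00) = 46.01 g/mol.
n(N2) = 229.606 / 28.02 = 8.19435 mol.
Step 1 (N2:NO = 1:2): theoretical n(NO) = 16.3887 mol; at 77.93% yield, n(NO) = 12.7717 mol.
Step 2 (NO:NO2 = 2:2): theoretical n(NO2) = 12.7717 mol, so theoretical mass = 12.7717 × 46.01 = 587.627 g.
At 88.72% yield, actual mass of NO2 = 587.627 × 0.8872 = 521.342 g.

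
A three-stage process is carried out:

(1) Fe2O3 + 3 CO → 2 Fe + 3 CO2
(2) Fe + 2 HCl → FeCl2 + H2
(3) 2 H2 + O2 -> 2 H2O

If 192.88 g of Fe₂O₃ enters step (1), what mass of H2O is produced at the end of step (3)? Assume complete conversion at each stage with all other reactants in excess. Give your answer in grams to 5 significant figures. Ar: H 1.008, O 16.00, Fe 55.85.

M(Fe2O3) = 2(55.85) + 3(16.00) = 159.70 g/mol.
M(H2O) = 2(1.008) + 16.00 = 18.016 g/mol.
n(Fe2O3) = 192.88 / 159.70 = 1.20776 mol.
Reaction (1): Fe2O3→Fe ratio 1:2 ⇒ n(Fe) = 2.41553 mol.
Reaction (2): Fe→H2 ratio 1:1 ⇒ n(H2) = 2.41553 mol.
Reaction (3): H2→H2O ratio 2:2 ⇒ n(H2O) = 2.41553 mol.
Mass of H2O = 2.41553 × 18.016 = 43.5182 g.

43.518 g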